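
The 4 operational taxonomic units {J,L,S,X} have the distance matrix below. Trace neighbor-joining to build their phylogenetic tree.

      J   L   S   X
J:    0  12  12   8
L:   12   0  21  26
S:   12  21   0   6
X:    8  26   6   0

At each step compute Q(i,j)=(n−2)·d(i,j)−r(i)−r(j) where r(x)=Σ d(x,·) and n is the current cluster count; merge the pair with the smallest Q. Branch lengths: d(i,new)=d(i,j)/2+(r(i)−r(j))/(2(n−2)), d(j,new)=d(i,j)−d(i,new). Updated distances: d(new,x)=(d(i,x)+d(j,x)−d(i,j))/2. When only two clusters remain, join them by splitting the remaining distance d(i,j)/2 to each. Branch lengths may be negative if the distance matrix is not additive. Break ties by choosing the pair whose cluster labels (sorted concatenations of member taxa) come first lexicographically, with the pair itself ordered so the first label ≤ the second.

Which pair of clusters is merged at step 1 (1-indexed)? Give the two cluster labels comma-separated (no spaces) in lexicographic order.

J,L

step 1: merge (J,L) at d=12, Q=-67; branch lengths J→-3/4, L→51/4; new cluster JL
  updated: d(JL,S)=21/2, d(JL,X)=11
step 2: merge (JL,S) at d=21/2, Q=-55/2; branch lengths JL→31/4, S→11/4; new cluster JLS
  updated: d(JLS,X)=13/4
step 3: merge (JLS,X) at d=13/4; branch lengths JLS→13/8, X→13/8; new cluster JLSX
final tree: (((J:-3/4,L:51/4):31/4,S:11/4):13/8,X:13/8)
total length: 103/4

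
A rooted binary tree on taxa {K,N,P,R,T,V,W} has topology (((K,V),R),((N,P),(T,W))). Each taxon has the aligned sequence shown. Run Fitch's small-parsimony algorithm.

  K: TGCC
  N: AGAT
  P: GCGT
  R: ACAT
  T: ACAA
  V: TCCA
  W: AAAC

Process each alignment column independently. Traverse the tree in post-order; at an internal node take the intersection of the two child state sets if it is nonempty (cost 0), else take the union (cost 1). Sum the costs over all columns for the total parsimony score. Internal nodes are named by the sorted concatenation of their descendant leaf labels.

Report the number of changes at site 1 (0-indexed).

3

[col 0] KV: children K:{T}, V:{T} ∩→ {T}; cost 0
[col 0] KRV: children KV:{T}, R:{A} ∪→ {A,T}; cost 1
[col 0] NP: children N:{A}, P:{G} ∪→ {A,G}; cost 1
[col 0] TW: children T:{A}, W:{A} ∩→ {A}; cost 0
[col 0] NPTW: children NP:{A,G}, TW:{A} ∩→ {A}; cost 0
[col 0] KNPRTVW: children KRV:{A,T}, NPTW:{A} ∩→ {A}; cost 0
[col 1] KV: children K:{G}, V:{C} ∪→ {C,G}; cost 1
[col 1] KRV: children KV:{C,G}, R:{C} ∩→ {C}; cost 0
[col 1] NP: children N:{G}, P:{C} ∪→ {C,G}; cost 1
[col 1] TW: children T:{C}, W:{A} ∪→ {A,C}; cost 1
[col 1] NPTW: children NP:{C,G}, TW:{A,C} ∩→ {C}; cost 0
[col 1] KNPRTVW: children KRV:{C}, NPTW:{C} ∩→ {C}; cost 0
[col 2] KV: children K:{C}, V:{C} ∩→ {C}; cost 0
[col 2] KRV: children KV:{C}, R:{A} ∪→ {A,C}; cost 1
[col 2] NP: children N:{A}, P:{G} ∪→ {A,G}; cost 1
[col 2] TW: children T:{A}, W:{A} ∩→ {A}; cost 0
[col 2] NPTW: children NP:{A,G}, TW:{A} ∩→ {A}; cost 0
[col 2] KNPRTVW: children KRV:{A,C}, NPTW:{A} ∩→ {A}; cost 0
[col 3] KV: children K:{C}, V:{A} ∪→ {A,C}; cost 1
[col 3] KRV: children KV:{A,C}, R:{T} ∪→ {A,C,T}; cost 1
[col 3] NP: children N:{T}, P:{T} ∩→ {T}; cost 0
[col 3] TW: children T:{A}, W:{C} ∪→ {A,C}; cost 1
[col 3] NPTW: children NP:{T}, TW:{A,C} ∪→ {A,C,T}; cost 1
[col 3] KNPRTVW: children KRV:{A,C,T}, NPTW:{A,C,T} ∩→ {A,C,T}; cost 0
per-site changes: [2, 3, 2, 4]; total = 11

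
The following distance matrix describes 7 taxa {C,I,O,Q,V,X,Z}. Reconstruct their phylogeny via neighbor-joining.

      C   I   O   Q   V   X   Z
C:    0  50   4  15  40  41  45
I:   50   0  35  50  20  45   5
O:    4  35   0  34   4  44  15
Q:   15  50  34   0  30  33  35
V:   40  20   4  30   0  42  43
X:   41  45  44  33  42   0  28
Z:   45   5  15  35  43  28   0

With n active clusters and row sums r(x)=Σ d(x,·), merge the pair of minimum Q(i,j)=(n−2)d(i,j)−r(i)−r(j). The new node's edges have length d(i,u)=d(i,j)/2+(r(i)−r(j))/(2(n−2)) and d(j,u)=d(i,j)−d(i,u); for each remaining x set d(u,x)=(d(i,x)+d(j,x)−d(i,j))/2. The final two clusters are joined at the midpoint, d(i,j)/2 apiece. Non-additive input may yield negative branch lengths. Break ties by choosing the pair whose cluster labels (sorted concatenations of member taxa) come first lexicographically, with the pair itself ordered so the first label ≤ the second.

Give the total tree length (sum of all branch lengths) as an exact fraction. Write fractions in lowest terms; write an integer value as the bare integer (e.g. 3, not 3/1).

2729/32

iteration 1: select I,Z (d=5, Q=-351); attach at lengths (59/10, -9/10); label the merged cluster IZ
  updated: d(C,IZ)=45, d(IZ,O)=45/2, d(IZ,Q)=40, d(IZ,V)=29, d(IZ,X)=34
iteration 2: select C,O (d=4, Q=-475/2); attach at lengths (105/16, -41/16); label the merged cluster CO
  updated: d(CO,IZ)=127/4, d(CO,Q)=45/2, d(CO,V)=20, d(CO,X)=81/2
iteration 3: select IZ,X (d=34, Q=-729/4); attach at lengths (349/24, 467/24); label the merged cluster IXZ
  updated: d(CO,IXZ)=153/8, d(IXZ,Q)=39/2, d(IXZ,V)=37/2
iteration 4: select CO,V (d=20, Q=-721/8); attach at lengths (265/32, 375/32); label the merged cluster COV
  updated: d(COV,IXZ)=141/16, d(COV,Q)=65/4
iteration 5: select COV,IXZ (d=141/16, Q=-713/16); attach at lengths (89/32, 193/32); label the merged cluster CIOVXZ
  updated: d(CIOVXZ,Q)=431/32
iteration 6: select CIOVXZ,Q (d=431/32); attach at lengths (431/64, 431/64); label the merged cluster CIOQVXZ
final tree: ((((C:105/16,O:-41/16):265/32,V:375/32):89/32,((I:59/10,Z:-9/10):349/24,X:467/24):193/32):431/64,Q:431/64)
total length: 2729/32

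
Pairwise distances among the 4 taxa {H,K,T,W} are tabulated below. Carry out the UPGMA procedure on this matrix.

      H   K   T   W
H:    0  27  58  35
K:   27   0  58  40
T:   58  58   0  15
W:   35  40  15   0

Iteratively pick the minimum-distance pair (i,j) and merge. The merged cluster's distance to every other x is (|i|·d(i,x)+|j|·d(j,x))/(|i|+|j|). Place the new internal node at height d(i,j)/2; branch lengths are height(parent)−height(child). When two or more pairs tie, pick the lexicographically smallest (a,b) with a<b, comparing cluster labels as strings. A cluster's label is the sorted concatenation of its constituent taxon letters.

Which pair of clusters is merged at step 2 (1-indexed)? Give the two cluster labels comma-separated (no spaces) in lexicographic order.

step 1: merge (T,W) at d=15; branch lengths T→15/2, W→15/2; new cluster TW
  updated: d(H,TW)=93/2, d(K,TW)=49
step 2: merge (H,K) at d=27; branch lengths H→27/2, K→27/2; new cluster HK
  updated: d(HK,TW)=191/4
step 3: merge (HK,TW) at d=191/4; branch lengths HK→83/8, TW→131/8; new cluster HKTW
final tree: ((H:27/2,K:27/2):83/8,(T:15/2,W:15/2):131/8)
total length: 275/4

H,K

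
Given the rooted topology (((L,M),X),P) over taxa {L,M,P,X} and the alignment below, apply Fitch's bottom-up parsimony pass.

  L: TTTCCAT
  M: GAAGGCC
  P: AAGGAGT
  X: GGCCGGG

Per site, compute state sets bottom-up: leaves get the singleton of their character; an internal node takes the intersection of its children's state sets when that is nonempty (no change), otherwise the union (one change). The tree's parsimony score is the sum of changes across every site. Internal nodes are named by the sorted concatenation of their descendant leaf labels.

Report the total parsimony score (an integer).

15

site 0, node LM: L={T} ∪ M={G} → {G,T} (+1)
site 0, node LMX: LM={G,T} ∩ X={G} → {G} (+0)
site 0, node LMPX: LMX={G} ∪ P={A} → {A,G} (+1)
site 1, node LM: L={T} ∪ M={A} → {A,T} (+1)
site 1, node LMX: LM={A,T} ∪ X={G} → {A,G,T} (+1)
site 1, node LMPX: LMX={A,G,T} ∩ P={A} → {A} (+0)
site 2, node LM: L={T} ∪ M={A} → {A,T} (+1)
site 2, node LMX: LM={A,T} ∪ X={C} → {A,C,T} (+1)
site 2, node LMPX: LMX={A,C,T} ∪ P={G} → {A,C,G,T} (+1)
site 3, node LM: L={C} ∪ M={G} → {C,G} (+1)
site 3, node LMX: LM={C,G} ∩ X={C} → {C} (+0)
site 3, node LMPX: LMX={C} ∪ P={G} → {C,G} (+1)
site 4, node LM: L={C} ∪ M={G} → {C,G} (+1)
site 4, node LMX: LM={C,G} ∩ X={G} → {G} (+0)
site 4, node LMPX: LMX={G} ∪ P={A} → {A,G} (+1)
site 5, node LM: L={A} ∪ M={C} → {A,C} (+1)
site 5, node LMX: LM={A,C} ∪ X={G} → {A,C,G} (+1)
site 5, node LMPX: LMX={A,C,G} ∩ P={G} → {G} (+0)
site 6, node LM: L={T} ∪ M={C} → {C,T} (+1)
site 6, node LMX: LM={C,T} ∪ X={G} → {C,G,T} (+1)
site 6, node LMPX: LMX={C,G,T} ∩ P={T} → {T} (+0)
per-site changes: [2, 2, 3, 2, 2, 2, 2]; total = 15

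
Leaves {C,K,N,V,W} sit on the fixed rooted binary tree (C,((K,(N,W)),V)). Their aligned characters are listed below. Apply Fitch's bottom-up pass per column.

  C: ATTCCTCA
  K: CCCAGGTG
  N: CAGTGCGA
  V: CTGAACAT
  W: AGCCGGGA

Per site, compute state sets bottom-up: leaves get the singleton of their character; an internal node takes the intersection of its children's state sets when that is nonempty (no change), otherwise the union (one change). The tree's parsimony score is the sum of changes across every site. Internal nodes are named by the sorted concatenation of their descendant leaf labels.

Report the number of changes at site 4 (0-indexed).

2

[col 0] NW: children N:{C}, W:{A} ∪→ {A,C}; cost 1
[col 0] KNW: children K:{C}, NW:{A,C} ∩→ {C}; cost 0
[col 0] KNVW: children KNW:{C}, V:{C} ∩→ {C}; cost 0
[col 0] CKNVW: children C:{A}, KNVW:{C} ∪→ {A,C}; cost 1
[col 1] NW: children N:{A}, W:{G} ∪→ {A,G}; cost 1
[col 1] KNW: children K:{C}, NW:{A,G} ∪→ {A,C,G}; cost 1
[col 1] KNVW: children KNW:{A,C,G}, V:{T} ∪→ {A,C,G,T}; cost 1
[col 1] CKNVW: children C:{T}, KNVW:{A,C,G,T} ∩→ {T}; cost 0
[col 2] NW: children N:{G}, W:{C} ∪→ {C,G}; cost 1
[col 2] KNW: children K:{C}, NW:{C,G} ∩→ {C}; cost 0
[col 2] KNVW: children KNW:{C}, V:{G} ∪→ {C,G}; cost 1
[col 2] CKNVW: children C:{T}, KNVW:{C,G} ∪→ {C,G,T}; cost 1
[col 3] NW: children N:{T}, W:{C} ∪→ {C,T}; cost 1
[col 3] KNW: children K:{A}, NW:{C,T} ∪→ {A,C,T}; cost 1
[col 3] KNVW: children KNW:{A,C,T}, V:{A} ∩→ {A}; cost 0
[col 3] CKNVW: children C:{C}, KNVW:{A} ∪→ {A,C}; cost 1
[col 4] NW: children N:{G}, W:{G} ∩→ {G}; cost 0
[col 4] KNW: children K:{G}, NW:{G} ∩→ {G}; cost 0
[col 4] KNVW: children KNW:{G}, V:{A} ∪→ {A,G}; cost 1
[col 4] CKNVW: children C:{C}, KNVW:{A,G} ∪→ {A,C,G}; cost 1
[col 5] NW: children N:{C}, W:{G} ∪→ {C,G}; cost 1
[col 5] KNW: children K:{G}, NW:{C,G} ∩→ {G}; cost 0
[col 5] KNVW: children KNW:{G}, V:{C} ∪→ {C,G}; cost 1
[col 5] CKNVW: children C:{T}, KNVW:{C,G} ∪→ {C,G,T}; cost 1
[col 6] NW: children N:{G}, W:{G} ∩→ {G}; cost 0
[col 6] KNW: children K:{T}, NW:{G} ∪→ {G,T}; cost 1
[col 6] KNVW: children KNW:{G,T}, V:{A} ∪→ {A,G,T}; cost 1
[col 6] CKNVW: children C:{C}, KNVW:{A,G,T} ∪→ {A,C,G,T}; cost 1
[col 7] NW: children N:{A}, W:{A} ∩→ {A}; cost 0
[col 7] KNW: children K:{G}, NW:{A} ∪→ {A,G}; cost 1
[col 7] KNVW: children KNW:{A,G}, V:{T} ∪→ {A,G,T}; cost 1
[col 7] CKNVW: children C:{A}, KNVW:{A,G,T} ∩→ {A}; cost 0
per-site changes: [2, 3, 3, 3, 2, 3, 3, 2]; total = 21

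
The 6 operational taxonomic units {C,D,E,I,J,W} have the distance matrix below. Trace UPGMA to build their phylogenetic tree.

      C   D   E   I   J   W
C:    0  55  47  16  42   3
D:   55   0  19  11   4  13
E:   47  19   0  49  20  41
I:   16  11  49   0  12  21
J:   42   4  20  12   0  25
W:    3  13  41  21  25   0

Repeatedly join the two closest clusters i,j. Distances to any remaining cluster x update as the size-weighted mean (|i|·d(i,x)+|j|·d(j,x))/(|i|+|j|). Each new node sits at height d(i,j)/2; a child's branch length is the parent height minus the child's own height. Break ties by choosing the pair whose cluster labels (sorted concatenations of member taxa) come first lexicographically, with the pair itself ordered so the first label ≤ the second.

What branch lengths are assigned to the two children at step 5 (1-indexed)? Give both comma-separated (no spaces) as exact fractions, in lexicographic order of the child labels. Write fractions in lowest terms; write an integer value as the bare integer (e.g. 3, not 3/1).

iteration 1: select C,W (d=3); attach at lengths (3/2, 3/2); label the merged cluster CW
  updated: d(CW,D)=34, d(CW,E)=44, d(CW,I)=37/2, d(CW,J)=67/2
iteration 2: select D,J (d=4); attach at lengths (2, 2); label the merged cluster DJ
  updated: d(CW,DJ)=135/4, d(DJ,E)=39/2, d(DJ,I)=23/2
iteration 3: select DJ,I (d=23/2); attach at lengths (15/4, 23/4); label the merged cluster DIJ
  updated: d(CW,DIJ)=86/3, d(DIJ,E)=88/3
iteration 4: select CW,DIJ (d=86/3); attach at lengths (77/6, 103/12); label the merged cluster CDIJW
  updated: d(CDIJW,E)=176/5
iteration 5: select CDIJW,E (d=176/5); attach at lengths (49/15, 88/5); label the merged cluster CDEIJW
final tree: (((C:3/2,W:3/2):77/6,((D:2,J:2):15/4,I:23/4):103/12):49/15,E:88/5)
total length: 3527/60

49/15,88/5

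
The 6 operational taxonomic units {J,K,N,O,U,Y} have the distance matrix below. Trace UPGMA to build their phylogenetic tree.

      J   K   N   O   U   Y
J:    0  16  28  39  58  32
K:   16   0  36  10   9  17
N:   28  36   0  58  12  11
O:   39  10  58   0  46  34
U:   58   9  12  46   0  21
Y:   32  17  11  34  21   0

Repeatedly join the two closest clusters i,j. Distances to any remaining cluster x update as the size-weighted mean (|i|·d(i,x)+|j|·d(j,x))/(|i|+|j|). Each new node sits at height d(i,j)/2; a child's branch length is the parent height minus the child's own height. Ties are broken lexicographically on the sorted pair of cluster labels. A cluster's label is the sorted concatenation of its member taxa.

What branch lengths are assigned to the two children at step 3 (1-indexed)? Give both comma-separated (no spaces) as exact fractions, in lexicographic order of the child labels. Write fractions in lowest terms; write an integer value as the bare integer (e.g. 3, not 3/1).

1. join K+U (d=9) ⇒ KU; edges |K|=9/2, |U|=9/2
  updated: d(J,KU)=37, d(KU,N)=24, d(KU,O)=28, d(KU,Y)=19
2. join N+Y (d=11) ⇒ NY; edges |N|=11/2, |Y|=11/2
  updated: d(J,NY)=30, d(KU,NY)=43/2, d(NY,O)=46
3. join KU+NY (d=43/2) ⇒ KNUY; edges |KU|=25/4, |NY|=21/4
  updated: d(J,KNUY)=67/2, d(KNUY,O)=37
4. join J+KNUY (d=67/2) ⇒ JKNUY; edges |J|=67/4, |KNUY|=6
  updated: d(JKNUY,O)=187/5
5. join JKNUY+O (d=187/5) ⇒ JKNOUY; edges |JKNUY|=39/20, |O|=187/10
final tree: ((J:67/4,((K:9/2,U:9/2):25/4,(N:11/2,Y:11/2):21/4):6):39/20,O:187/10)
total length: 749/10

25/4,21/4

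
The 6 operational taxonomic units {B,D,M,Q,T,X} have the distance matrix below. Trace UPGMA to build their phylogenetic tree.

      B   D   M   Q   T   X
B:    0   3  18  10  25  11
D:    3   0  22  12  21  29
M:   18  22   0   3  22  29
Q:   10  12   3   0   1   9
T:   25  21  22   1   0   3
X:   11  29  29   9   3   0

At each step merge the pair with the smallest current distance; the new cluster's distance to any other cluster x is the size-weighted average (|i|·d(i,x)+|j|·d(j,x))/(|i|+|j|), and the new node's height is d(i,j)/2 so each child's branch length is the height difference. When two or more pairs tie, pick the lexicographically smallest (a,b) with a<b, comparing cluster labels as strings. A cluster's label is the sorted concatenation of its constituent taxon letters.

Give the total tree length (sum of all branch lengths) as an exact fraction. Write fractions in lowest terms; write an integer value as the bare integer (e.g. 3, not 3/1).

1. join Q+T (d=1) ⇒ QT; edges |Q|=1/2, |T|=1/2
  updated: d(B,QT)=35/2, d(D,QT)=33/2, d(M,QT)=25/2, d(QT,X)=6
2. join B+D (d=3) ⇒ BD; edges |B|=3/2, |D|=3/2
  updated: d(BD,M)=20, d(BD,QT)=17, d(BD,X)=20
3. join QT+X (d=6) ⇒ QTX; edges |QT|=5/2, |X|=3
  updated: d(BD,QTX)=18, d(M,QTX)=18
4. join BD+QTX (d=18) ⇒ BDQTX; edges |BD|=15/2, |QTX|=6
  updated: d(BDQTX,M)=94/5
5. join BDQTX+M (d=94/5) ⇒ BDMQTX; edges |BDQTX|=2/5, |M|=47/5
final tree: (((B:3/2,D:3/2):15/2,((Q:1/2,T:1/2):5/2,X:3):6):2/5,M:47/5)
total length: 164/5

164/5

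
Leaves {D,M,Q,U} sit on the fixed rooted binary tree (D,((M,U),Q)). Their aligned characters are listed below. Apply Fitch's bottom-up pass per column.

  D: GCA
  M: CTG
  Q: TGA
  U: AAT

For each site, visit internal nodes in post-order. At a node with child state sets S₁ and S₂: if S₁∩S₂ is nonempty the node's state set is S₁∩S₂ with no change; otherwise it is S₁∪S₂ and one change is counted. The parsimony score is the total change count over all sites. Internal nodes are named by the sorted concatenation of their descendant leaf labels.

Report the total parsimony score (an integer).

8

MU@0: {C} ∪ {A} = {A,C} (union, +1)
MQU@0: {A,C} ∪ {T} = {A,C,T} (union, +1)
DMQU@0: {G} ∪ {A,C,T} = {A,C,G,T} (union, +1)
MU@1: {T} ∪ {A} = {A,T} (union, +1)
MQU@1: {A,T} ∪ {G} = {A,G,T} (union, +1)
DMQU@1: {C} ∪ {A,G,T} = {A,C,G,T} (union, +1)
MU@2: {G} ∪ {T} = {G,T} (union, +1)
MQU@2: {G,T} ∪ {A} = {A,G,T} (union, +1)
DMQU@2: {A} ∩ {A,G,T} = {A} (intersection, +0)
per-site changes: [3, 3, 2]; total = 8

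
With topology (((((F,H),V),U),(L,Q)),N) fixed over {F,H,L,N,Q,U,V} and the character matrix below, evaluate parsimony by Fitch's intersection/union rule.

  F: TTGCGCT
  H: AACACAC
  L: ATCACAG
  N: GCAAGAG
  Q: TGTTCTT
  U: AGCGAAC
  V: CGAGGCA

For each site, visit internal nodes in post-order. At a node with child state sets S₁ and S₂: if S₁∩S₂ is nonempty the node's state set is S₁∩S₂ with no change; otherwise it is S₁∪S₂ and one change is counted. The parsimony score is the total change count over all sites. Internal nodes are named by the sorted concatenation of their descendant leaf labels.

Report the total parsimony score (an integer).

26

[col 0] FH: children F:{T}, H:{A} ∪→ {A,T}; cost 1
[col 0] FHV: children FH:{A,T}, V:{C} ∪→ {A,C,T}; cost 1
[col 0] FHUV: children FHV:{A,C,T}, U:{A} ∩→ {A}; cost 0
[col 0] LQ: children L:{A}, Q:{T} ∪→ {A,T}; cost 1
[col 0] FHLQUV: children FHUV:{A}, LQ:{A,T} ∩→ {A}; cost 0
[col 0] FHLNQUV: children FHLQUV:{A}, N:{G} ∪→ {A,G}; cost 1
[col 1] FH: children F:{T}, H:{A} ∪→ {A,T}; cost 1
[col 1] FHV: children FH:{A,T}, V:{G} ∪→ {A,G,T}; cost 1
[col 1] FHUV: children FHV:{A,G,T}, U:{G} ∩→ {G}; cost 0
[col 1] LQ: children L:{T}, Q:{G} ∪→ {G,T}; cost 1
[col 1] FHLQUV: children FHUV:{G}, LQ:{G,T} ∩→ {G}; cost 0
[col 1] FHLNQUV: children FHLQUV:{G}, N:{C} ∪→ {C,G}; cost 1
[col 2] FH: children F:{G}, H:{C} ∪→ {C,G}; cost 1
[col 2] FHV: children FH:{C,G}, V:{A} ∪→ {A,C,G}; cost 1
[col 2] FHUV: children FHV:{A,C,G}, U:{C} ∩→ {C}; cost 0
[col 2] LQ: children L:{C}, Q:{T} ∪→ {C,T}; cost 1
[col 2] FHLQUV: children FHUV:{C}, LQ:{C,T} ∩→ {C}; cost 0
[col 2] FHLNQUV: children FHLQUV:{C}, N:{A} ∪→ {A,C}; cost 1
[col 3] FH: children F:{C}, H:{A} ∪→ {A,C}; cost 1
[col 3] FHV: children FH:{A,C}, V:{G} ∪→ {A,C,G}; cost 1
[col 3] FHUV: children FHV:{A,C,G}, U:{G} ∩→ {G}; cost 0
[col 3] LQ: children L:{A}, Q:{T} ∪→ {A,T}; cost 1
[col 3] FHLQUV: children FHUV:{G}, LQ:{A,T} ∪→ {A,G,T}; cost 1
[col 3] FHLNQUV: children FHLQUV:{A,G,T}, N:{A} ∩→ {A}; cost 0
[col 4] FH: children F:{G}, H:{C} ∪→ {C,G}; cost 1
[col 4] FHV: children FH:{C,G}, V:{G} ∩→ {G}; cost 0
[col 4] FHUV: children FHV:{G}, U:{A} ∪→ {A,G}; cost 1
[col 4] LQ: children L:{C}, Q:{C} ∩→ {C}; cost 0
[col 4] FHLQUV: children FHUV:{A,G}, LQ:{C} ∪→ {A,C,G}; cost 1
[col 4] FHLNQUV: children FHLQUV:{A,C,G}, N:{G} ∩→ {G}; cost 0
[col 5] FH: children F:{C}, H:{A} ∪→ {A,C}; cost 1
[col 5] FHV: children FH:{A,C}, V:{C} ∩→ {C}; cost 0
[col 5] FHUV: children FHV:{C}, U:{A} ∪→ {A,C}; cost 1
[col 5] LQ: children L:{A}, Q:{T} ∪→ {A,T}; cost 1
[col 5] FHLQUV: children FHUV:{A,C}, LQ:{A,T} ∩→ {A}; cost 0
[col 5] FHLNQUV: children FHLQUV:{A}, N:{A} ∩→ {A}; cost 0
[col 6] FH: children F:{T}, H:{C} ∪→ {C,T}; cost 1
[col 6] FHV: children FH:{C,T}, V:{A} ∪→ {A,C,T}; cost 1
[col 6] FHUV: children FHV:{A,C,T}, U:{C} ∩→ {C}; cost 0
[col 6] LQ: children L:{G}, Q:{T} ∪→ {G,T}; cost 1
[col 6] FHLQUV: children FHUV:{C}, LQ:{G,T} ∪→ {C,G,T}; cost 1
[col 6] FHLNQUV: children FHLQUV:{C,G,T}, N:{G} ∩→ {G}; cost 0
per-site changes: [4, 4, 4, 4, 3, 3, 4]; total = 26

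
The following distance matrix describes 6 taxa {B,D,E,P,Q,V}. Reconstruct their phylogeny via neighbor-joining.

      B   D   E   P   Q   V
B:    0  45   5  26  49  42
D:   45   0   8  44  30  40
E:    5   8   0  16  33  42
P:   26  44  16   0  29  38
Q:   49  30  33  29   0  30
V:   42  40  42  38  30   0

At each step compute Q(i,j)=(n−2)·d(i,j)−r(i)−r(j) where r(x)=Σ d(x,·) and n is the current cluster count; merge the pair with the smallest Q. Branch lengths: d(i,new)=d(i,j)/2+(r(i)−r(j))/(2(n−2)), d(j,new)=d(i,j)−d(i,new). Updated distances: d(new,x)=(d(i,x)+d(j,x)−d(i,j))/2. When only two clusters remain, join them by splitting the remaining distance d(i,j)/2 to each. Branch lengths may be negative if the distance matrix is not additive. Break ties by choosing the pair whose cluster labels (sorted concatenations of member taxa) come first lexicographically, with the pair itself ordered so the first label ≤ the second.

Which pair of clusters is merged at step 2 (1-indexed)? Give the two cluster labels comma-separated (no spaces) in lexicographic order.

BE,P

step 1: merge (B,E) at d=5, Q=-251; branch lengths B→83/8, E→-43/8; new cluster BE
  updated: d(BE,D)=24, d(BE,P)=37/2, d(BE,Q)=77/2, d(BE,V)=79/2
step 2: merge (BE,P) at d=37/2, Q=-389/2; branch lengths BE→31/4, P→43/4; new cluster BEP
  updated: d(BEP,D)=99/4, d(BEP,Q)=49/2, d(BEP,V)=59/2
step 3: merge (BEP,D) at d=99/4, Q=-124; branch lengths BEP→67/8, D→131/8; new cluster BDEP
  updated: d(BDEP,Q)=119/8, d(BDEP,V)=179/8
step 4: merge (BDEP,Q) at d=119/8, Q=-269/4; branch lengths BDEP→29/8, Q→45/4; new cluster BDEPQ
  updated: d(BDEPQ,V)=75/4
step 5: merge (BDEPQ,V) at d=75/4; branch lengths BDEPQ→75/8, V→75/8; new cluster BDEPQV
final tree: (((((B:83/8,E:-43/8):31/4,P:43/4):67/8,D:131/8):29/8,Q:45/4):75/8,V:75/8)
total length: 655/8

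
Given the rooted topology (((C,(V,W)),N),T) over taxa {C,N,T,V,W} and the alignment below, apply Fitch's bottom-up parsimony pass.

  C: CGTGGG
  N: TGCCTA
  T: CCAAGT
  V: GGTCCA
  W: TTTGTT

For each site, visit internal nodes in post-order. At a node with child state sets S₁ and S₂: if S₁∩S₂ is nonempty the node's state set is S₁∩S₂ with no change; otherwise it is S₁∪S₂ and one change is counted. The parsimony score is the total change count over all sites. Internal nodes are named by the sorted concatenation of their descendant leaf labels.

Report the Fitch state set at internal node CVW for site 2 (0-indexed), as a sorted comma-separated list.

T

site 0, node VW: V={G} ∪ W={T} → {G,T} (+1)
site 0, node CVW: C={C} ∪ VW={G,T} → {C,G,T} (+1)
site 0, node CNVW: CVW={C,G,T} ∩ N={T} → {T} (+0)
site 0, node CNTVW: CNVW={T} ∪ T={C} → {C,T} (+1)
site 1, node VW: V={G} ∪ W={T} → {G,T} (+1)
site 1, node CVW: C={G} ∩ VW={G,T} → {G} (+0)
site 1, node CNVW: CVW={G} ∩ N={G} → {G} (+0)
site 1, node CNTVW: CNVW={G} ∪ T={C} → {C,G} (+1)
site 2, node VW: V={T} ∩ W={T} → {T} (+0)
site 2, node CVW: C={T} ∩ VW={T} → {T} (+0)
site 2, node CNVW: CVW={T} ∪ N={C} → {C,T} (+1)
site 2, node CNTVW: CNVW={C,T} ∪ T={A} → {A,C,T} (+1)
site 3, node VW: V={C} ∪ W={G} → {C,G} (+1)
site 3, node CVW: C={G} ∩ VW={C,G} → {G} (+0)
site 3, node CNVW: CVW={G} ∪ N={C} → {C,G} (+1)
site 3, node CNTVW: CNVW={C,G} ∪ T={A} → {A,C,G} (+1)
site 4, node VW: V={C} ∪ W={T} → {C,T} (+1)
site 4, node CVW: C={G} ∪ VW={C,T} → {C,G,T} (+1)
site 4, node CNVW: CVW={C,G,T} ∩ N={T} → {T} (+0)
site 4, node CNTVW: CNVW={T} ∪ T={G} → {G,T} (+1)
site 5, node VW: V={A} ∪ W={T} → {A,T} (+1)
site 5, node CVW: C={G} ∪ VW={A,T} → {A,G,T} (+1)
site 5, node CNVW: CVW={A,G,T} ∩ N={A} → {A} (+0)
site 5, node CNTVW: CNVW={A} ∪ T={T} → {A,T} (+1)
per-site changes: [3, 2, 2, 3, 3, 3]; total = 16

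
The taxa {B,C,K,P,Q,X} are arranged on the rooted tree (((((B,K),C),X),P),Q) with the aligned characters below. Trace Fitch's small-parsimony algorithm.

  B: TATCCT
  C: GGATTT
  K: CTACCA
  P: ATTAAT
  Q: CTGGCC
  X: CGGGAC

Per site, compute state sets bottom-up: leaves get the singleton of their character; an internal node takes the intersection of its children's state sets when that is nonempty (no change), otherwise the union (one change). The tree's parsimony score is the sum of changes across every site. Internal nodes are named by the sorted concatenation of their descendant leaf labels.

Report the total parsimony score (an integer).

[col 0] BK: children B:{T}, K:{C} ∪→ {C,T}; cost 1
[col 0] BCK: children BK:{C,T}, C:{G} ∪→ {C,G,T}; cost 1
[col 0] BCKX: children BCK:{C,G,T}, X:{C} ∩→ {C}; cost 0
[col 0] BCKPX: children BCKX:{C}, P:{A} ∪→ {A,C}; cost 1
[col 0] BCKPQX: children BCKPX:{A,C}, Q:{C} ∩→ {C}; cost 0
[col 1] BK: children B:{A}, K:{T} ∪→ {A,T}; cost 1
[col 1] BCK: children BK:{A,T}, C:{G} ∪→ {A,G,T}; cost 1
[col 1] BCKX: children BCK:{A,G,T}, X:{G} ∩→ {G}; cost 0
[col 1] BCKPX: children BCKX:{G}, P:{T} ∪→ {G,T}; cost 1
[col 1] BCKPQX: children BCKPX:{G,T}, Q:{T} ∩→ {T}; cost 0
[col 2] BK: children B:{T}, K:{A} ∪→ {A,T}; cost 1
[col 2] BCK: children BK:{A,T}, C:{A} ∩→ {A}; cost 0
[col 2] BCKX: children BCK:{A}, X:{G} ∪→ {A,G}; cost 1
[col 2] BCKPX: children BCKX:{A,G}, P:{T} ∪→ {A,G,T}; cost 1
[col 2] BCKPQX: children BCKPX:{A,G,T}, Q:{G} ∩→ {G}; cost 0
[col 3] BK: children B:{C}, K:{C} ∩→ {C}; cost 0
[col 3] BCK: children BK:{C}, C:{T} ∪→ {C,T}; cost 1
[col 3] BCKX: children BCK:{C,T}, X:{G} ∪→ {C,G,T}; cost 1
[col 3] BCKPX: children BCKX:{C,G,T}, P:{A} ∪→ {A,C,G,T}; cost 1
[col 3] BCKPQX: children BCKPX:{A,C,G,T}, Q:{G} ∩→ {G}; cost 0
[col 4] BK: children B:{C}, K:{C} ∩→ {C}; cost 0
[col 4] BCK: children BK:{C}, C:{T} ∪→ {C,T}; cost 1
[col 4] BCKX: children BCK:{C,T}, X:{A} ∪→ {A,C,T}; cost 1
[col 4] BCKPX: children BCKX:{A,C,T}, P:{A} ∩→ {A}; cost 0
[col 4] BCKPQX: children BCKPX:{A}, Q:{C} ∪→ {A,C}; cost 1
[col 5] BK: children B:{T}, K:{A} ∪→ {A,T}; cost 1
[col 5] BCK: children BK:{A,T}, C:{T} ∩→ {T}; cost 0
[col 5] BCKX: children BCK:{T}, X:{C} ∪→ {C,T}; cost 1
[col 5] BCKPX: children BCKX:{C,T}, P:{T} ∩→ {T}; cost 0
[col 5] BCKPQX: children BCKPX:{T}, Q:{C} ∪→ {C,T}; cost 1
per-site changes: [3, 3, 3, 3, 3, 3]; total = 18

18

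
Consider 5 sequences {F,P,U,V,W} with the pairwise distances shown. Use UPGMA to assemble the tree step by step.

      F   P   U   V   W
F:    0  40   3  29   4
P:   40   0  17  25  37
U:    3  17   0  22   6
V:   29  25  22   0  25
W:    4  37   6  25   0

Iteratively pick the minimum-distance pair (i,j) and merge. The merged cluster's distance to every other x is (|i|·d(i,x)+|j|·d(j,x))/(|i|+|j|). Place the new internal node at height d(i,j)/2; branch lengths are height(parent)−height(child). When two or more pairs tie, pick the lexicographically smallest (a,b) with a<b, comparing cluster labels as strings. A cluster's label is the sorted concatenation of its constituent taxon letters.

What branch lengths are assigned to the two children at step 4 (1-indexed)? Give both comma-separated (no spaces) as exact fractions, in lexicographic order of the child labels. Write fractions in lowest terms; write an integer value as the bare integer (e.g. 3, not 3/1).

35/3,5/3

1. join F+U (d=3) ⇒ FU; edges |F|=3/2, |U|=3/2
  updated: d(FU,P)=57/2, d(FU,V)=51/2, d(FU,W)=5
2. join FU+W (d=5) ⇒ FUW; edges |FU|=1, |W|=5/2
  updated: d(FUW,P)=94/3, d(FUW,V)=76/3
3. join P+V (d=25) ⇒ PV; edges |P|=25/2, |V|=25/2
  updated: d(FUW,PV)=85/3
4. join FUW+PV (d=85/3) ⇒ FPUVW; edges |FUW|=35/3, |PV|=5/3
final tree: (((F:3/2,U:3/2):1,W:5/2):35/3,(P:25/2,V:25/2):5/3)
total length: 269/6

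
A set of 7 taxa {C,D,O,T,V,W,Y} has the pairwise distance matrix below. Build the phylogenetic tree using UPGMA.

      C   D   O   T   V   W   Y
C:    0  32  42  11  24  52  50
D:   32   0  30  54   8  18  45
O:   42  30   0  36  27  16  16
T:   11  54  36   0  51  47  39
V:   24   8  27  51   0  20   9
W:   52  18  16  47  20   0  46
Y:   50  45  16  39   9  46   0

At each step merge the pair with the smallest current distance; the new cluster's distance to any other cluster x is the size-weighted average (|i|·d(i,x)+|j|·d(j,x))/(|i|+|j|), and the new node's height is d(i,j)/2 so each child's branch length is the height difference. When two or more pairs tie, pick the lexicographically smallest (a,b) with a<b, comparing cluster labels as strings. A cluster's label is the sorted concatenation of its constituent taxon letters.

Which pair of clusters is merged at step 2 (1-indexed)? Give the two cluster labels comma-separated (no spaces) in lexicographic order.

C,T

iteration 1: select D,V (d=8); attach at lengths (4, 4); label the merged cluster DV
  updated: d(C,DV)=28, d(DV,O)=57/2, d(DV,T)=105/2, d(DV,W)=19, d(DV,Y)=27
iteration 2: select C,T (d=11); attach at lengths (11/2, 11/2); label the merged cluster CT
  updated: d(CT,DV)=161/4, d(CT,O)=39, d(CT,W)=99/2, d(CT,Y)=89/2
iteration 3: select O,W (d=16); attach at lengths (8, 8); label the merged cluster OW
  updated: d(CT,OW)=177/4, d(DV,OW)=95/4, d(OW,Y)=31
iteration 4: select DV,OW (d=95/4); attach at lengths (63/8, 31/8); label the merged cluster DOVW
  updated: d(CT,DOVW)=169/4, d(DOVW,Y)=29
iteration 5: select DOVW,Y (d=29); attach at lengths (21/8, 29/2); label the merged cluster DOVWY
  updated: d(CT,DOVWY)=427/10
iteration 6: select CT,DOVWY (d=427/10); attach at lengths (317/20, 137/20); label the merged cluster CDOTVWY
final tree: ((C:11/2,T:11/2):317/20,(((D:4,V:4):63/8,(O:8,W:8):31/8):21/8,Y:29/2):137/20)
total length: 3463/40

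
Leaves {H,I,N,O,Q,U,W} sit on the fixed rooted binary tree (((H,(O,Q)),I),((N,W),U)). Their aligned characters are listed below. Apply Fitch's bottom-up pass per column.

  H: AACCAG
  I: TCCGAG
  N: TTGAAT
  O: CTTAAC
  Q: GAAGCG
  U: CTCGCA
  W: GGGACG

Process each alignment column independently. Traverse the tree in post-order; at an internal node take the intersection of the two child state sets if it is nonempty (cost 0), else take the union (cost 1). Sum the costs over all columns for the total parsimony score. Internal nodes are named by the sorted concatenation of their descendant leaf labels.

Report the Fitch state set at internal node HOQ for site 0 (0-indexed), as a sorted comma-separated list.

A,C,G

[col 0] OQ: children O:{C}, Q:{G} ∪→ {C,G}; cost 1
[col 0] HOQ: children H:{A}, OQ:{C,G} ∪→ {A,C,G}; cost 1
[col 0] HIOQ: children HOQ:{A,C,G}, I:{T} ∪→ {A,C,G,T}; cost 1
[col 0] NW: children N:{T}, W:{G} ∪→ {G,T}; cost 1
[col 0] NUW: children NW:{G,T}, U:{C} ∪→ {C,G,T}; cost 1
[col 0] HINOQUW: children HIOQ:{A,C,G,T}, NUW:{C,G,T} ∩→ {C,G,T}; cost 0
[col 1] OQ: children O:{T}, Q:{A} ∪→ {A,T}; cost 1
[col 1] HOQ: children H:{A}, OQ:{A,T} ∩→ {A}; cost 0
[col 1] HIOQ: children HOQ:{A}, I:{C} ∪→ {A,C}; cost 1
[col 1] NW: children N:{T}, W:{G} ∪→ {G,T}; cost 1
[col 1] NUW: children NW:{G,T}, U:{T} ∩→ {T}; cost 0
[col 1] HINOQUW: children HIOQ:{A,C}, NUW:{T} ∪→ {A,C,T}; cost 1
[col 2] OQ: children O:{T}, Q:{A} ∪→ {A,T}; cost 1
[col 2] HOQ: children H:{C}, OQ:{A,T} ∪→ {A,C,T}; cost 1
[col 2] HIOQ: children HOQ:{A,C,T}, I:{C} ∩→ {C}; cost 0
[col 2] NW: children N:{G}, W:{G} ∩→ {G}; cost 0
[col 2] NUW: children NW:{G}, U:{C} ∪→ {C,G}; cost 1
[col 2] HINOQUW: children HIOQ:{C}, NUW:{C,G} ∩→ {C}; cost 0
[col 3] OQ: children O:{A}, Q:{G} ∪→ {A,G}; cost 1
[col 3] HOQ: children H:{C}, OQ:{A,G} ∪→ {A,C,G}; cost 1
[col 3] HIOQ: children HOQ:{A,C,G}, I:{G} ∩→ {G}; cost 0
[col 3] NW: children N:{A}, W:{A} ∩→ {A}; cost 0
[col 3] NUW: children NW:{A}, U:{G} ∪→ {A,G}; cost 1
[col 3] HINOQUW: children HIOQ:{G}, NUW:{A,G} ∩→ {G}; cost 0
[col 4] OQ: children O:{A}, Q:{C} ∪→ {A,C}; cost 1
[col 4] HOQ: children H:{A}, OQ:{A,C} ∩→ {A}; cost 0
[col 4] HIOQ: children HOQ:{A}, I:{A} ∩→ {A}; cost 0
[col 4] NW: children N:{A}, W:{C} ∪→ {A,C}; cost 1
[col 4] NUW: children NW:{A,C}, U:{C} ∩→ {C}; cost 0
[col 4] HINOQUW: children HIOQ:{A}, NUW:{C} ∪→ {A,C}; cost 1
[col 5] OQ: children O:{C}, Q:{G} ∪→ {C,G}; cost 1
[col 5] HOQ: children H:{G}, OQ:{C,G} ∩→ {G}; cost 0
[col 5] HIOQ: children HOQ:{G}, I:{G} ∩→ {G}; cost 0
[col 5] NW: children N:{T}, W:{G} ∪→ {G,T}; cost 1
[col 5] NUW: children NW:{G,T}, U:{A} ∪→ {A,G,T}; cost 1
[col 5] HINOQUW: children HIOQ:{G}, NUW:{A,G,T} ∩→ {G}; cost 0
per-site changes: [5, 4, 3, 3, 3, 3]; total = 21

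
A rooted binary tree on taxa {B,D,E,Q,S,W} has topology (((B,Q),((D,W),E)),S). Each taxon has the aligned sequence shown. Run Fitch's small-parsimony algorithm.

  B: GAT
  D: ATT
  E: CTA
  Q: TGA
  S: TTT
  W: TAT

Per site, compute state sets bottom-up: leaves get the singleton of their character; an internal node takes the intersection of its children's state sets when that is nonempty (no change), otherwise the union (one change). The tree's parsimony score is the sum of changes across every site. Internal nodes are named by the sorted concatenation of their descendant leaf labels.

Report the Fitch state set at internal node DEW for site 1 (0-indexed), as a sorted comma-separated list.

site 0, node BQ: B={G} ∪ Q={T} → {G,T} (+1)
site 0, node DW: D={A} ∪ W={T} → {A,T} (+1)
site 0, node DEW: DW={A,T} ∪ E={C} → {A,C,T} (+1)
site 0, node BDEQW: BQ={G,T} ∩ DEW={A,C,T} → {T} (+0)
site 0, node BDEQSW: BDEQW={T} ∩ S={T} → {T} (+0)
site 1, node BQ: B={A} ∪ Q={G} → {A,G} (+1)
site 1, node DW: D={T} ∪ W={A} → {A,T} (+1)
site 1, node DEW: DW={A,T} ∩ E={T} → {T} (+0)
site 1, node BDEQW: BQ={A,G} ∪ DEW={T} → {A,G,T} (+1)
site 1, node BDEQSW: BDEQW={A,G,T} ∩ S={T} → {T} (+0)
site 2, node BQ: B={T} ∪ Q={A} → {A,T} (+1)
site 2, node DW: D={T} ∩ W={T} → {T} (+0)
site 2, node DEW: DW={T} ∪ E={A} → {A,T} (+1)
site 2, node BDEQW: BQ={A,T} ∩ DEW={A,T} → {A,T} (+0)
site 2, node BDEQSW: BDEQW={A,T} ∩ S={T} → {T} (+0)
per-site changes: [3, 3, 2]; total = 8

T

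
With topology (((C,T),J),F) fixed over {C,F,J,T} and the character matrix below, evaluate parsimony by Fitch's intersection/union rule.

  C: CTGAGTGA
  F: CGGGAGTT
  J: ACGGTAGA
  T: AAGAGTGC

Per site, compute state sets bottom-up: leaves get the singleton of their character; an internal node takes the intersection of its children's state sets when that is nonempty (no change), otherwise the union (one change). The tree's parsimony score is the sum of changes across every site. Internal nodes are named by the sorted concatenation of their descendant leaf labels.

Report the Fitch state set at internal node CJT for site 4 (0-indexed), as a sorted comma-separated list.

G,T

[col 0] CT: children C:{C}, T:{A} ∪→ {A,C}; cost 1
[col 0] CJT: children CT:{A,C}, J:{A} ∩→ {A}; cost 0
[col 0] CFJT: children CJT:{A}, F:{C} ∪→ {A,C}; cost 1
[col 1] CT: children C:{T}, T:{A} ∪→ {A,T}; cost 1
[col 1] CJT: children CT:{A,T}, J:{C} ∪→ {A,C,T}; cost 1
[col 1] CFJT: children CJT:{A,C,T}, F:{G} ∪→ {A,C,G,T}; cost 1
[col 2] CT: children C:{G}, T:{G} ∩→ {G}; cost 0
[col 2] CJT: children CT:{G}, J:{G} ∩→ {G}; cost 0
[col 2] CFJT: children CJT:{G}, F:{G} ∩→ {G}; cost 0
[col 3] CT: children C:{A}, T:{A} ∩→ {A}; cost 0
[col 3] CJT: children CT:{A}, J:{G} ∪→ {A,G}; cost 1
[col 3] CFJT: children CJT:{A,G}, F:{G} ∩→ {G}; cost 0
[col 4] CT: children C:{G}, T:{G} ∩→ {G}; cost 0
[col 4] CJT: children CT:{G}, J:{T} ∪→ {G,T}; cost 1
[col 4] CFJT: children CJT:{G,T}, F:{A} ∪→ {A,G,T}; cost 1
[col 5] CT: children C:{T}, T:{T} ∩→ {T}; cost 0
[col 5] CJT: children CT:{T}, J:{A} ∪→ {A,T}; cost 1
[col 5] CFJT: children CJT:{A,T}, F:{G} ∪→ {A,G,T}; cost 1
[col 6] CT: children C:{G}, T:{G} ∩→ {G}; cost 0
[col 6] CJT: children CT:{G}, J:{G} ∩→ {G}; cost 0
[col 6] CFJT: children CJT:{G}, F:{T} ∪→ {G,T}; cost 1
[col 7] CT: children C:{A}, T:{C} ∪→ {A,C}; cost 1
[col 7] CJT: children CT:{A,C}, J:{A} ∩→ {A}; cost 0
[col 7] CFJT: children CJT:{A}, F:{T} ∪→ {A,T}; cost 1
per-site changes: [2, 3, 0, 1, 2, 2, 1, 2]; total = 13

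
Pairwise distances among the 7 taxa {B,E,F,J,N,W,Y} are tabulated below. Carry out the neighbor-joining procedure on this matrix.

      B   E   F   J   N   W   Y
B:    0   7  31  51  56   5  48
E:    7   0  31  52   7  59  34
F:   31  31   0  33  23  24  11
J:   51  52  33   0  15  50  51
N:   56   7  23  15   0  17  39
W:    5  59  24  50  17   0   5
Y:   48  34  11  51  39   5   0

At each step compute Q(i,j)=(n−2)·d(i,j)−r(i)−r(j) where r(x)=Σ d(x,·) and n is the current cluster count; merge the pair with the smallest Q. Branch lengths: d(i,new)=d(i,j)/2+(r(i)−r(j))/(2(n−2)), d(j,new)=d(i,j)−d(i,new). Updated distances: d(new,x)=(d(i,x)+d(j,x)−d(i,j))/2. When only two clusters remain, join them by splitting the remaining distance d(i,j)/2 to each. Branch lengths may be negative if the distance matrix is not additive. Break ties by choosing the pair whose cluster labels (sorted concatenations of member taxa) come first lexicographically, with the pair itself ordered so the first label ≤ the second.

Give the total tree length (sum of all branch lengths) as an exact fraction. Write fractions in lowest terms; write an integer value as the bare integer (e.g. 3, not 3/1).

step 1: merge (B,E) at d=7, Q=-353; branch lengths B→43/10, E→27/10; new cluster BE
  updated: d(BE,F)=55/2, d(BE,J)=48, d(BE,N)=28, d(BE,W)=57/2, d(BE,Y)=75/2
step 2: merge (J,N) at d=15, Q=-259; branch lengths J→135/8, N→-15/8; new cluster JN
  updated: d(BE,JN)=61/2, d(F,JN)=41/2, d(JN,W)=26, d(JN,Y)=75/2
step 3: merge (W,Y) at d=5, Q=-319/2; branch lengths W→5/4, Y→15/4; new cluster WY
  updated: d(BE,WY)=61/2, d(F,WY)=15, d(JN,WY)=117/4
step 4: merge (BE,JN) at d=61/2, Q=-431/4; branch lengths BE→277/16, JN→211/16; new cluster BEJN
  updated: d(BEJN,F)=35/4, d(BEJN,WY)=117/8
step 5: merge (BEJN,F) at d=35/4, Q=-307/8; branch lengths BEJN→67/16, F→73/16; new cluster BEFJN
  updated: d(BEFJN,WY)=167/16
step 6: merge (BEFJN,WY) at d=167/16; branch lengths BEFJN→167/32, WY→167/32; new cluster BEFJNWY
final tree: ((((B:43/10,E:27/10):277/16,(J:135/8,N:-15/8):211/16):67/16,F:73/16):167/32,(W:5/4,Y:15/4):167/32)
total length: 1227/16

1227/16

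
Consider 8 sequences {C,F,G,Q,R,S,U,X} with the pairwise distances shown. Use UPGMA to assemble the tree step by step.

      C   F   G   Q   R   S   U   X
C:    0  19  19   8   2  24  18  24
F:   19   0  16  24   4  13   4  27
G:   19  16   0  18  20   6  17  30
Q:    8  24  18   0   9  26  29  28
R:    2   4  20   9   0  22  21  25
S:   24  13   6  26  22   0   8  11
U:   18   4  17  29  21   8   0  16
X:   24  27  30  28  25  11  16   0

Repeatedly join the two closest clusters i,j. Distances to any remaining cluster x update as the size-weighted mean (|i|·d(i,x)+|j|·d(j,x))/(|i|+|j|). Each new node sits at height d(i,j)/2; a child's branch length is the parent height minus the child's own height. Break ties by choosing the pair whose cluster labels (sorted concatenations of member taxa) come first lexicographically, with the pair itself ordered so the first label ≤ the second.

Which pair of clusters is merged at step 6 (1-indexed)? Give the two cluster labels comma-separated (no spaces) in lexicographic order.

CQR,FGSU

step 1: merge (C,R) at d=2; branch lengths C→1, R→1; new cluster CR
  updated: d(CR,F)=23/2, d(CR,G)=39/2, d(CR,Q)=17/2, d(CR,S)=23, d(CR,U)=39/2, d(CR,X)=49/2
step 2: merge (F,U) at d=4; branch lengths F→2, U→2; new cluster FU
  updated: d(CR,FU)=31/2, d(FU,G)=33/2, d(FU,Q)=53/2, d(FU,S)=21/2, d(FU,X)=43/2
step 3: merge (G,S) at d=6; branch lengths G→3, S→3; new cluster GS
  updated: d(CR,GS)=85/4, d(FU,GS)=27/2, d(GS,Q)=22, d(GS,X)=41/2
step 4: merge (CR,Q) at d=17/2; branch lengths CR→13/4, Q→17/4; new cluster CQR
  updated: d(CQR,FU)=115/6, d(CQR,GS)=43/2, d(CQR,X)=77/3
step 5: merge (FU,GS) at d=27/2; branch lengths FU→19/4, GS→15/4; new cluster FGSU
  updated: d(CQR,FGSU)=61/3, d(FGSU,X)=21
step 6: merge (CQR,FGSU) at d=61/3; branch lengths CQR→71/12, FGSU→41/12; new cluster CFGQRSU
  updated: d(CFGQRSU,X)=23
step 7: merge (CFGQRSU,X) at d=23; branch lengths CFGQRSU→4/3, X→23/2; new cluster CFGQRSUX
final tree: ((((C:1,R:1):13/4,Q:17/4):71/12,((F:2,U:2):19/4,(G:3,S:3):15/4):41/12):4/3,X:23/2)
total length: 301/6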